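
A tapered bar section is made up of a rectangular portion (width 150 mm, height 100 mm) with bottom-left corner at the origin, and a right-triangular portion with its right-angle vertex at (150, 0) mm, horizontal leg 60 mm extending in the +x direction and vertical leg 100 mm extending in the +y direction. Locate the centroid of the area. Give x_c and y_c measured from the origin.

x_c = 90.83 mm, y_c = 47.22 mm

Part | A | x̄ᵢ | ȳᵢ | A·x̄ᵢ | A·ȳᵢ
rectangular portion | 15000.00 | 75.00 | 50.00 | 1125000.00 | 750000.00
triangular portion | 3000.00 | 170.00 | 33.33 | 510000.00 | 100000.00
Σ | 18000.00 |  |  | 1635000.00 | 850000.00
x_c = 1635000.00 / 18000.00 = 90.83 mm
y_c = 850000.00 / 18000.00 = 47.22 mm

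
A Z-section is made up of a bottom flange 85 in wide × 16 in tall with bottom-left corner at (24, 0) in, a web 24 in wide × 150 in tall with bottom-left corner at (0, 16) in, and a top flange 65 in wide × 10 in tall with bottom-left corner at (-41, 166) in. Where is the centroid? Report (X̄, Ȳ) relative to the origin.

bottom flange: A = 85 × 16 = 1360.00, centroid at (66.50, 8.00).
web: A = 24 × 150 = 3600.00, centroid at (12.00, 91.00).
top flange: A = 65 × 10 = 650.00, centroid at (-8.50, 171.00).
ΣA = 5610.00 in²
ΣAX̄ = (1360.00)(66.50) + (3600.00)(12.00) + (650.00)(-8.50) = 128115.00 in³
ΣAȲ = (1360.00)(8.00) + (3600.00)(91.00) + (650.00)(171.00) = 449630.00 in³
X̄ = 128115.00 / 5610.00 = 22.84 in
Ȳ = 449630.00 / 5610.00 = 80.15 in

X̄ = 22.84 in, Ȳ = 80.15 in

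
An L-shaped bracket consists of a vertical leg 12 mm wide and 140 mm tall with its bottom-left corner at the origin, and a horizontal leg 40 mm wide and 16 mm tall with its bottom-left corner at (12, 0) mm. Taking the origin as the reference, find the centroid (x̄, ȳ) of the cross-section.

Part | A | x̄ᵢ | ȳᵢ | A·x̄ᵢ | A·ȳᵢ
vertical leg | 1680.00 | 6.00 | 70.00 | 10080.00 | 117600.00
horizontal leg | 640.00 | 32.00 | 8.00 | 20480.00 | 5120.00
Σ | 2320.00 |  |  | 30560.00 | 122720.00
x̄ = 30560.00 / 2320.00 = 13.17 mm
ȳ = 122720.00 / 2320.00 = 52.90 mm

x̄ = 13.17 mm, ȳ = 52.90 mm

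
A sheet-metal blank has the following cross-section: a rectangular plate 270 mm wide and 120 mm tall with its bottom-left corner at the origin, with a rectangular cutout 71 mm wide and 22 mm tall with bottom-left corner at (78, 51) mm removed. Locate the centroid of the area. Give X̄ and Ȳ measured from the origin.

plate: A = 270 × 120 = 32400.00, centroid at (135.00, 60.00).
hole: A = −(71 × 22) = -1562.00, centroid at (113.50, 62.00).
ΣA = 30838.00 mm²
ΣAX̄ = (32400.00)(135.00) + (-1562.00)(113.50) = 4196713.00 mm³
ΣAȲ = (32400.00)(60.00) + (-1562.00)(62.00) = 1847156.00 mm³
X̄ = 4196713.00 / 30838.00 = 136.09 mm
Ȳ = 1847156.00 / 30838.00 = 59.90 mm

X̄ = 136.09 mm, Ȳ = 59.90 mm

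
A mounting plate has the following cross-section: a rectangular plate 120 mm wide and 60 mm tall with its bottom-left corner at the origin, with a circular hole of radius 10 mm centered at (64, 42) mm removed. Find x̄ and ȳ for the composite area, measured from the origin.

x̄ = 59.82 mm, ȳ = 29.45 mm

Part | A | x̄ᵢ | ȳᵢ | A·x̄ᵢ | A·ȳᵢ
plate | 7200.00 | 60.00 | 30.00 | 432000.00 | 216000.00
hole | -314.16 | 64.00 | 42.00 | -20106.19 | -13194.69
Σ | 6885.84 |  |  | 411893.81 | 202805.31
x̄ = 411893.81 / 6885.84 = 59.82 mm
ȳ = 202805.31 / 6885.84 = 29.45 mm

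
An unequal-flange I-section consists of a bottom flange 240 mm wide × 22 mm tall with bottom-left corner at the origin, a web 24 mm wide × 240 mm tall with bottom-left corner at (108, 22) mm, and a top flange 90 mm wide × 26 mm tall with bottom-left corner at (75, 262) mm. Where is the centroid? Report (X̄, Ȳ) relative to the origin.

X̄ = 120.00 mm, Ȳ = 113.57 mm

Part | A | x̄ᵢ | ȳᵢ | A·x̄ᵢ | A·ȳᵢ
bottom flange | 5280.00 | 120.00 | 11.00 | 633600.00 | 58080.00
web | 5760.00 | 120.00 | 142.00 | 691200.00 | 817920.00
top flange | 2340.00 | 120.00 | 275.00 | 280800.00 | 643500.00
Σ | 13380.00 |  |  | 1605600.00 | 1519500.00
X̄ = 1605600.00 / 13380.00 = 120.00 mm
Ȳ = 1519500.00 / 13380.00 = 113.57 mm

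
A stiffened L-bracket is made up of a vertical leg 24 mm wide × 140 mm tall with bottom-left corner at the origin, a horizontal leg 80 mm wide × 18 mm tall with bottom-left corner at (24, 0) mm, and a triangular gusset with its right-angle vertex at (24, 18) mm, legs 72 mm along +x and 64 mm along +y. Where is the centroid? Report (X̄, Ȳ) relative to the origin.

X̄ = 34.22 mm, Ȳ = 47.69 mm

vertical leg: A = 24 × 140 = 3360.00, centroid at (12.00, 70.00).
horizontal leg: A = 80 × 18 = 1440.00, centroid at (64.00, 9.00).
gusset: A = ½·72·64 = 2304.00, centroid at (48.00, 39.33).
ΣA = 7104.00 mm²
ΣAX̄ = (3360.00)(12.00) + (1440.00)(64.00) + (2304.00)(48.00) = 243072.00 mm³
ΣAȲ = (3360.00)(70.00) + (1440.00)(9.00) + (2304.00)(39.33) = 338784.00 mm³
X̄ = 243072.00 / 7104.00 = 34.22 mm
Ȳ = 338784.00 / 7104.00 = 47.69 mm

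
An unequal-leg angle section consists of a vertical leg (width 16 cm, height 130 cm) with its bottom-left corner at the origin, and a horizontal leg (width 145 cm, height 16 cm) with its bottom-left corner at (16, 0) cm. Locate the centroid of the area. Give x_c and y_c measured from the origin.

x_c = 50.45 cm, y_c = 34.95 cm

Part | A | x̄ᵢ | ȳᵢ | A·x̄ᵢ | A·ȳᵢ
vertical leg | 2080.00 | 8.00 | 65.00 | 16640.00 | 135200.00
horizontal leg | 2320.00 | 88.50 | 8.00 | 205320.00 | 18560.00
Σ | 4400.00 |  |  | 221960.00 | 153760.00
x_c = 221960.00 / 4400.00 = 50.45 cm
y_c = 153760.00 / 4400.00 = 34.95 cm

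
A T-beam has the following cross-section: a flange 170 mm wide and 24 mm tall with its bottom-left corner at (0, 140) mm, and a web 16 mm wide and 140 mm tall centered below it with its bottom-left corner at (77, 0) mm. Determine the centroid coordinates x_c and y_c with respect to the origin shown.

Part | A | x̄ᵢ | ȳᵢ | A·x̄ᵢ | A·ȳᵢ
web | 2240.00 | 85.00 | 70.00 | 190400.00 | 156800.00
flange | 4080.00 | 85.00 | 152.00 | 346800.00 | 620160.00
Σ | 6320.00 |  |  | 537200.00 | 776960.00
x_c = 537200.00 / 6320.00 = 85.00 mm
y_c = 776960.00 / 6320.00 = 122.94 mm

x_c = 85.00 mm, y_c = 122.94 mm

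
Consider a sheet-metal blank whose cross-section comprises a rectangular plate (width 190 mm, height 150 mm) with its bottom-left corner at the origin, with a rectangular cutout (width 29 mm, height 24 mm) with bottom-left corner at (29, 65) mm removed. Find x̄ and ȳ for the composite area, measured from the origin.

x̄ = 96.29 mm, ȳ = 74.95 mm

plate: A = 190 × 150 = 28500.00, centroid at (95.00, 75.00).
hole: A = −(29 × 24) = -696.00, centroid at (43.50, 77.00).
ΣA = 27804.00 mm²
ΣAx̄ = (28500.00)(95.00) + (-696.00)(43.50) = 2677224.00 mm³
ΣAȳ = (28500.00)(75.00) + (-696.00)(77.00) = 2083908.00 mm³
x̄ = 2677224.00 / 27804.00 = 96.29 mm
ȳ = 2083908.00 / 27804.00 = 74.95 mm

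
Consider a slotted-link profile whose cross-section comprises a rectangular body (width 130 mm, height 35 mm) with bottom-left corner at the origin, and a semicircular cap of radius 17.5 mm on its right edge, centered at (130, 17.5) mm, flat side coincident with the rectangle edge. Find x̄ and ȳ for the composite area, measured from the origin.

rectangular body: A = 130 × 35 = 4550.00, centroid at (65.00, 17.50).
semicircular end: A = ½π·17.5² = 481.06, centroid at (137.43, 17.50).
ΣA = 5031.06 mm²
ΣAx̄ = (4550.00)(65.00) + (481.06)(137.43) = 361860.25 mm³
ΣAȳ = (4550.00)(17.50) + (481.06)(17.50) = 88043.49 mm³
x̄ = 361860.25 / 5031.06 = 71.93 mm
ȳ = 88043.49 / 5031.06 = 17.50 mm

x̄ = 71.93 mm, ȳ = 17.50 mm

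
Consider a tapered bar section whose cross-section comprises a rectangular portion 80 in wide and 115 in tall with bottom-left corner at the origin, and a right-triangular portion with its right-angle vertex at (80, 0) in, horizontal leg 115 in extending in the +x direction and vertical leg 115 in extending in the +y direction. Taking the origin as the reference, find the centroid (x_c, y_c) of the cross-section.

rectangular portion: A = 80 × 115 = 9200.00, centroid at (40.00, 57.50).
triangular portion: A = ½·115·115 = 6612.50, centroid at (118.33, 38.33).
ΣA = 15812.50 in²
ΣAx_c = (9200.00)(40.00) + (6612.50)(118.33) = 1150479.17 in³
ΣAy_c = (9200.00)(57.50) + (6612.50)(38.33) = 782479.17 in³
x_c = 1150479.17 / 15812.50 = 72.76 in
y_c = 782479.17 / 15812.50 = 49.48 in

x_c = 72.76 in, y_c = 49.48 in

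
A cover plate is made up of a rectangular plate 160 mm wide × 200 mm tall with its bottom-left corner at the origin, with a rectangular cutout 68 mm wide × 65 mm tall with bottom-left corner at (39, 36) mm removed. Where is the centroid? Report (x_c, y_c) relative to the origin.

x_c = 81.12 mm, y_c = 105.05 mm

plate: A = 160 × 200 = 32000.00, centroid at (80.00, 100.00).
hole: A = −(68 × 65) = -4420.00, centroid at (73.00, 68.50).
ΣA = 27580.00 mm²
ΣAx_c = (32000.00)(80.00) + (-4420.00)(73.00) = 2237340.00 mm³
ΣAy_c = (32000.00)(100.00) + (-4420.00)(68.50) = 2897230.00 mm³
x_c = 2237340.00 / 27580.00 = 81.12 mm
y_c = 2897230.00 / 27580.00 = 105.05 mm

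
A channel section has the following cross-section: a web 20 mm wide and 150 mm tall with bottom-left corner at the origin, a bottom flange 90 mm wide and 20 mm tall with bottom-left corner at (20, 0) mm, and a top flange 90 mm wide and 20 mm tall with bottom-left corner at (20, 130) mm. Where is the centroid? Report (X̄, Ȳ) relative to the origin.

web: A = 20 × 150 = 3000.00, centroid at (10.00, 75.00).
bottom flange: A = 90 × 20 = 1800.00, centroid at (65.00, 10.00).
top flange: A = 90 × 20 = 1800.00, centroid at (65.00, 140.00).
ΣA = 6600.00 mm², ΣAX̄ = 264000.00 mm³, ΣAȲ = 495000.00 mm³.
X̄ = 264000.00/6600.00 = 40.00 mm; Ȳ = 495000.00/6600.00 = 75.00 mm.

X̄ = 40.00 mm, Ȳ = 75.00 mm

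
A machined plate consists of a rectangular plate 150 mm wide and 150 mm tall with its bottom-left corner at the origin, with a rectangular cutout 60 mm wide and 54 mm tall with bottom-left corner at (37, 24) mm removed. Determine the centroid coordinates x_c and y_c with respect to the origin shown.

Part | A | x̄ᵢ | ȳᵢ | A·x̄ᵢ | A·ȳᵢ
plate | 22500.00 | 75.00 | 75.00 | 1687500.00 | 1687500.00
hole | -3240.00 | 67.00 | 51.00 | -217080.00 | -165240.00
Σ | 19260.00 |  |  | 1470420.00 | 1522260.00
x_c = 1470420.00 / 19260.00 = 76.35 mm
y_c = 1522260.00 / 19260.00 = 79.04 mm

x_c = 76.35 mm, y_c = 79.04 mm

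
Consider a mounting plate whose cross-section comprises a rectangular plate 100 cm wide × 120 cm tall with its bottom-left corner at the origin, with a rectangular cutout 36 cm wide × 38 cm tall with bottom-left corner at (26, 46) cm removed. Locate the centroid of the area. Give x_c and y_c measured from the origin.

Part | A | x̄ᵢ | ȳᵢ | A·x̄ᵢ | A·ȳᵢ
plate | 12000.00 | 50.00 | 60.00 | 600000.00 | 720000.00
hole | -1368.00 | 44.00 | 65.00 | -60192.00 | -88920.00
Σ | 10632.00 |  |  | 539808.00 | 631080.00
x_c = 539808.00 / 10632.00 = 50.77 cm
y_c = 631080.00 / 10632.00 = 59.36 cm

x_c = 50.77 cm, y_c = 59.36 cm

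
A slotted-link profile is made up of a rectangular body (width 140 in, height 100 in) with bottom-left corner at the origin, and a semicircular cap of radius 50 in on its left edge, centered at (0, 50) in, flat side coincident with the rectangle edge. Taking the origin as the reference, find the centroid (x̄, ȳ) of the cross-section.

Part | A | x̄ᵢ | ȳᵢ | A·x̄ᵢ | A·ȳᵢ
rectangular body | 14000.00 | 70.00 | 50.00 | 980000.00 | 700000.00
semicircular end | 3926.99 | -21.22 | 50.00 | -83333.33 | 196349.54
Σ | 17926.99 |  |  | 896666.67 | 896349.54
x̄ = 896666.67 / 17926.99 = 50.02 in
ȳ = 896349.54 / 17926.99 = 50.00 in

x̄ = 50.02 in, ȳ = 50.00 in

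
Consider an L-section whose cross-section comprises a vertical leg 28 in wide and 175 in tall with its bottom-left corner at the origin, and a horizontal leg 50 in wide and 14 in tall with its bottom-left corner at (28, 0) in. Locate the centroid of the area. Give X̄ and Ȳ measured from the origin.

X̄ = 18.88 in, Ȳ = 77.44 in

vertical leg: A = 28 × 175 = 4900.00, centroid at (14.00, 87.50).
horizontal leg: A = 50 × 14 = 700.00, centroid at (53.00, 7.00).
ΣA = 5600.00 in², ΣAX̄ = 105700.00 in³, ΣAȲ = 433650.00 in³.
X̄ = 105700.00/5600.00 = 18.88 in; Ȳ = 433650.00/5600.00 = 77.44 in.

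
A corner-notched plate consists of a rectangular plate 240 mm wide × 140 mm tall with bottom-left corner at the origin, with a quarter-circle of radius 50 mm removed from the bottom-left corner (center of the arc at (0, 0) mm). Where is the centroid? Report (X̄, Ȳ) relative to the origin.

X̄ = 126.13 mm, Ȳ = 73.03 mm

Part | A | x̄ᵢ | ȳᵢ | A·x̄ᵢ | A·ȳᵢ
plate | 33600.00 | 120.00 | 70.00 | 4032000.00 | 2352000.00
removed quarter-circle | -1963.50 | 21.22 | 21.22 | -41666.67 | -41666.67
Σ | 31636.50 |  |  | 3990333.33 | 2310333.33
X̄ = 3990333.33 / 31636.50 = 126.13 mm
Ȳ = 2310333.33 / 31636.50 = 73.03 mm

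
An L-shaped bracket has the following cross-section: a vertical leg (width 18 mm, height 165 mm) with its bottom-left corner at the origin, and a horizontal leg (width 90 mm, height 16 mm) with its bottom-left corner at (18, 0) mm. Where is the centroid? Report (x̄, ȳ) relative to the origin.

x̄ = 26.63 mm, ȳ = 58.17 mm

Part | A | x̄ᵢ | ȳᵢ | A·x̄ᵢ | A·ȳᵢ
vertical leg | 2970.00 | 9.00 | 82.50 | 26730.00 | 245025.00
horizontal leg | 1440.00 | 63.00 | 8.00 | 90720.00 | 11520.00
Σ | 4410.00 |  |  | 117450.00 | 256545.00
x̄ = 117450.00 / 4410.00 = 26.63 mm
ȳ = 256545.00 / 4410.00 = 58.17 mm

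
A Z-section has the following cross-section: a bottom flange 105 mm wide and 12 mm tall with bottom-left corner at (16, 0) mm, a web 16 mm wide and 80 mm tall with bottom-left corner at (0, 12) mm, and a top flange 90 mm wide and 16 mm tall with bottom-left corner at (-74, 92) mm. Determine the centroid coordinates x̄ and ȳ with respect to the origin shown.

Part | A | x̄ᵢ | ȳᵢ | A·x̄ᵢ | A·ȳᵢ
bottom flange | 1260.00 | 68.50 | 6.00 | 86310.00 | 7560.00
web | 1280.00 | 8.00 | 52.00 | 10240.00 | 66560.00
top flange | 1440.00 | -29.00 | 100.00 | -41760.00 | 144000.00
Σ | 3980.00 |  |  | 54790.00 | 218120.00
x̄ = 54790.00 / 3980.00 = 13.77 mm
ȳ = 218120.00 / 3980.00 = 54.80 mm

x̄ = 13.77 mm, ȳ = 54.80 mm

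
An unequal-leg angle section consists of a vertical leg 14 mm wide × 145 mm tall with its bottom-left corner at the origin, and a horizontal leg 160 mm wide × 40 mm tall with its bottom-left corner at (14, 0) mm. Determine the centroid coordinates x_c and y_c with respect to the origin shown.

vertical leg: A = 14 × 145 = 2030.00, centroid at (7.00, 72.50).
horizontal leg: A = 160 × 40 = 6400.00, centroid at (94.00, 20.00).
ΣA = 8430.00 mm², ΣAx_c = 615810.00 mm³, ΣAy_c = 275175.00 mm³.
x_c = 615810.00/8430.00 = 73.05 mm; y_c = 275175.00/8430.00 = 32.64 mm.

x_c = 73.05 mm, y_c = 32.64 mm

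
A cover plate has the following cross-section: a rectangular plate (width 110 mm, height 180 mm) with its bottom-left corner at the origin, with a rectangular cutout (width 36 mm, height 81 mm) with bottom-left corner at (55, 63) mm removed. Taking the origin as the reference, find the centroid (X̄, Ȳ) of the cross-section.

plate: A = 110 × 180 = 19800.00, centroid at (55.00, 90.00).
hole: A = −(36 × 81) = -2916.00, centroid at (73.00, 103.50).
ΣA = 16884.00 mm², ΣAX̄ = 876132.00 mm³, ΣAȲ = 1480194.00 mm³.
X̄ = 876132.00/16884.00 = 51.89 mm; Ȳ = 1480194.00/16884.00 = 87.67 mm.

X̄ = 51.89 mm, Ȳ = 87.67 mm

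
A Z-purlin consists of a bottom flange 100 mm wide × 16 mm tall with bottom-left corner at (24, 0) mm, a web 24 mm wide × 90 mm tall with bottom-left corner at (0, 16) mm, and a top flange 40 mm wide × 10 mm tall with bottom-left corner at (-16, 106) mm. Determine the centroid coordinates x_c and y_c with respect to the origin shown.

x_c = 35.08 mm, y_c = 45.42 mm

bottom flange: A = 100 × 16 = 1600.00, centroid at (74.00, 8.00).
web: A = 24 × 90 = 2160.00, centroid at (12.00, 61.00).
top flange: A = 40 × 10 = 400.00, centroid at (4.00, 111.00).
ΣA = 4160.00 mm²
ΣAx_c = (1600.00)(74.00) + (2160.00)(12.00) + (400.00)(4.00) = 145920.00 mm³
ΣAy_c = (1600.00)(8.00) + (2160.00)(61.00) + (400.00)(111.00) = 188960.00 mm³
x_c = 145920.00 / 4160.00 = 35.08 mm
y_c = 188960.00 / 4160.00 = 45.42 mm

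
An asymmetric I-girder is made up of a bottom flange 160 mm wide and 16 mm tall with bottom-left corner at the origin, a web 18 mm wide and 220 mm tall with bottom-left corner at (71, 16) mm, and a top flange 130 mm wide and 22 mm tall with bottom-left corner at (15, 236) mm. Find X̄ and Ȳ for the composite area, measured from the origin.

X̄ = 80.00 mm, Ȳ = 130.69 mm

bottom flange: A = 160 × 16 = 2560.00, centroid at (80.00, 8.00).
web: A = 18 × 220 = 3960.00, centroid at (80.00, 126.00).
top flange: A = 130 × 22 = 2860.00, centroid at (80.00, 247.00).
ΣA = 9380.00 mm²
ΣAX̄ = (2560.00)(80.00) + (3960.00)(80.00) + (2860.00)(80.00) = 750400.00 mm³
ΣAȲ = (2560.00)(8.00) + (3960.00)(126.00) + (2860.00)(247.00) = 1225860.00 mm³
X̄ = 750400.00 / 9380.00 = 80.00 mm
Ȳ = 1225860.00 / 9380.00 = 130.69 mm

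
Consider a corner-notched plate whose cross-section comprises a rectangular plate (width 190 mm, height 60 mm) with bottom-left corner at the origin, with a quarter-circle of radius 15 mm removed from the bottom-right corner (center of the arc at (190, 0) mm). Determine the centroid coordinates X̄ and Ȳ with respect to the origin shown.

plate: A = 190 × 60 = 11400.00, centroid at (95.00, 30.00).
removed quarter-circle: A = −¼π·15² = -176.71, centroid at (183.63, 6.37).
ΣA = 11223.29 mm²
ΣAX̄ = (11400.00)(95.00) + (-176.71)(183.63) = 1050549.23 mm³
ΣAȲ = (11400.00)(30.00) + (-176.71)(6.37) = 340875.00 mm³
X̄ = 1050549.23 / 11223.29 = 93.60 mm
Ȳ = 340875.00 / 11223.29 = 30.37 mm

X̄ = 93.60 mm, Ȳ = 30.37 mm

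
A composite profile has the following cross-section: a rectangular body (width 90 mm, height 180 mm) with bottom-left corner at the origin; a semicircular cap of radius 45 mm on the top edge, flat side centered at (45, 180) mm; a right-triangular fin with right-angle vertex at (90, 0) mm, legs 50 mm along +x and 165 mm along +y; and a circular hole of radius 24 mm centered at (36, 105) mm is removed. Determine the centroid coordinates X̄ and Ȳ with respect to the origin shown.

X̄ = 57.47 mm, Ȳ = 98.09 mm

Part | A | x̄ᵢ | ȳᵢ | A·x̄ᵢ | A·ȳᵢ
rectangular body | 16200.00 | 45.00 | 90.00 | 729000.00 | 1458000.00
semicircular top | 3180.86 | 45.00 | 199.10 | 143138.82 | 633305.26
triangular fin | 4125.00 | 106.67 | 55.00 | 440000.00 | 226875.00
hole | -1809.56 | 36.00 | 105.00 | -65144.07 | -190003.52
Σ | 21696.31 |  |  | 1246994.75 | 2128176.74
X̄ = 1246994.75 / 21696.31 = 57.47 mm
Ȳ = 2128176.74 / 21696.31 = 98.09 mm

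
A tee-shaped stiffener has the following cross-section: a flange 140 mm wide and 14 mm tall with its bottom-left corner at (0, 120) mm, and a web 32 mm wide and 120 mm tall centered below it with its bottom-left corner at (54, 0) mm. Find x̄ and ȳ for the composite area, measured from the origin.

web: A = 32 × 120 = 3840.00, centroid at (70.00, 60.00).
flange: A = 140 × 14 = 1960.00, centroid at (70.00, 127.00).
ΣA = 5800.00 mm²
ΣAx̄ = (3840.00)(70.00) + (1960.00)(70.00) = 406000.00 mm³
ΣAȳ = (3840.00)(60.00) + (1960.00)(127.00) = 479320.00 mm³
x̄ = 406000.00 / 5800.00 = 70.00 mm
ȳ = 479320.00 / 5800.00 = 82.64 mm

x̄ = 70.00 mm, ȳ = 82.64 mm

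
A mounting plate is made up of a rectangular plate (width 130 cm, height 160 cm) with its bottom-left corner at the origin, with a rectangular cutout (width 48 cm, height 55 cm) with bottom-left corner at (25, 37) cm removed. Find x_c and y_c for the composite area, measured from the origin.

x_c = 67.33 cm, y_c = 82.25 cm

plate: A = 130 × 160 = 20800.00, centroid at (65.00, 80.00).
hole: A = −(48 × 55) = -2640.00, centroid at (49.00, 64.50).
ΣA = 18160.00 cm²
ΣAx_c = (20800.00)(65.00) + (-2640.00)(49.00) = 1222640.00 cm³
ΣAy_c = (20800.00)(80.00) + (-2640.00)(64.50) = 1493720.00 cm³
x_c = 1222640.00 / 18160.00 = 67.33 cm
y_c = 1493720.00 / 18160.00 = 82.25 cm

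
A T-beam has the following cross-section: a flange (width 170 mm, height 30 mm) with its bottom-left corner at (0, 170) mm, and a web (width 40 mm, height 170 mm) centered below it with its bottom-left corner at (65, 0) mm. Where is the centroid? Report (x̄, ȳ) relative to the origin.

web: A = 40 × 170 = 6800.00, centroid at (85.00, 85.00).
flange: A = 170 × 30 = 5100.00, centroid at (85.00, 185.00).
ΣA = 11900.00 mm²
ΣAx̄ = (6800.00)(85.00) + (5100.00)(85.00) = 1011500.00 mm³
ΣAȳ = (6800.00)(85.00) + (5100.00)(185.00) = 1521500.00 mm³
x̄ = 1011500.00 / 11900.00 = 85.00 mm
ȳ = 1521500.00 / 11900.00 = 127.86 mm

x̄ = 85.00 mm, ȳ = 127.86 mm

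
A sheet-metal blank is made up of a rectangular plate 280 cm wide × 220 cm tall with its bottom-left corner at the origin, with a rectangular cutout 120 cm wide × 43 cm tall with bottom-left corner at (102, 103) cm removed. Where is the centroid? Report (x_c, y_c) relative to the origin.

Part | A | x̄ᵢ | ȳᵢ | A·x̄ᵢ | A·ȳᵢ
plate | 61600.00 | 140.00 | 110.00 | 8624000.00 | 6776000.00
hole | -5160.00 | 162.00 | 124.50 | -835920.00 | -642420.00
Σ | 56440.00 |  |  | 7788080.00 | 6133580.00
x_c = 7788080.00 / 56440.00 = 137.99 cm
y_c = 6133580.00 / 56440.00 = 108.67 cm

x_c = 137.99 cm, y_c = 108.67 cm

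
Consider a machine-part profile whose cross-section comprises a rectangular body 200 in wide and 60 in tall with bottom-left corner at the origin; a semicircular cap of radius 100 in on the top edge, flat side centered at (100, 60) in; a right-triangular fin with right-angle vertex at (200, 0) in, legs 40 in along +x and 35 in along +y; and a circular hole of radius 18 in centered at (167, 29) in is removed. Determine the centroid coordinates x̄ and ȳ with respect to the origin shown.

x̄ = 100.41 in, ȳ = 71.11 in

rectangular body: A = 200 × 60 = 12000.00, centroid at (100.00, 30.00).
semicircular top: A = ½π·100² = 15707.96, centroid at (100.00, 102.44).
triangular fin: A = ½·40·35 = 700.00, centroid at (213.33, 11.67).
hole: A = −π·18² = -1017.88, centroid at (167.00, 29.00).
ΣA = 27390.09 in², ΣAx̄ = 2750144.36 in³, ΣAȳ = 1947792.72 in³.
x̄ = 2750144.36/27390.09 = 100.41 in; ȳ = 1947792.72/27390.09 = 71.11 in.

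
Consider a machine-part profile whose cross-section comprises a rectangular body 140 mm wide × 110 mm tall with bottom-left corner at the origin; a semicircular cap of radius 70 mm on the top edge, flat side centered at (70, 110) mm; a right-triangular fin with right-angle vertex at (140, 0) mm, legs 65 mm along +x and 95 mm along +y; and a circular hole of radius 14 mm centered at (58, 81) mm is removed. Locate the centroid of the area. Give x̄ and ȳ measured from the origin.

x̄ = 81.36 mm, ȳ = 77.06 mm

Part | A | x̄ᵢ | ȳᵢ | A·x̄ᵢ | A·ȳᵢ
rectangular body | 15400.00 | 70.00 | 55.00 | 1078000.00 | 847000.00
semicircular top | 7696.90 | 70.00 | 139.71 | 538783.14 | 1075325.89
triangular fin | 3087.50 | 161.67 | 31.67 | 499145.83 | 97770.83
hole | -615.75 | 58.00 | 81.00 | -35713.63 | -49875.92
Σ | 25568.65 |  |  | 2080215.35 | 1970220.80
x̄ = 2080215.35 / 25568.65 = 81.36 mm
ȳ = 1970220.80 / 25568.65 = 77.06 mm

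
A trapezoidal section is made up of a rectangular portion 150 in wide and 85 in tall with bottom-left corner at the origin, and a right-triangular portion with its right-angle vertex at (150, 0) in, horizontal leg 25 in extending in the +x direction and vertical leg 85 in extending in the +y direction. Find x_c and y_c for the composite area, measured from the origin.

rectangular portion: A = 150 × 85 = 12750.00, centroid at (75.00, 42.50).
triangular portion: A = ½·25·85 = 1062.50, centroid at (158.33, 28.33).
ΣA = 13812.50 in², ΣAx_c = 1124479.17 in³, ΣAy_c = 571979.17 in³.
x_c = 1124479.17/13812.50 = 81.41 in; y_c = 571979.17/13812.50 = 41.41 in.

x_c = 81.41 in, y_c = 41.41 in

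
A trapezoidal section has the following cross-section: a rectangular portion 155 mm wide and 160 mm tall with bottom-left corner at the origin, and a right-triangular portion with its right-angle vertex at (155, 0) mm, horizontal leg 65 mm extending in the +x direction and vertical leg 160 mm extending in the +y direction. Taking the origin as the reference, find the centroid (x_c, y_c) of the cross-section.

x_c = 94.69 mm, y_c = 75.38 mm

rectangular portion: A = 155 × 160 = 24800.00, centroid at (77.50, 80.00).
triangular portion: A = ½·65·160 = 5200.00, centroid at (176.67, 53.33).
ΣA = 30000.00 mm²
ΣAx_c = (24800.00)(77.50) + (5200.00)(176.67) = 2840666.67 mm³
ΣAy_c = (24800.00)(80.00) + (5200.00)(53.33) = 2261333.33 mm³
x_c = 2840666.67 / 30000.00 = 94.69 mm
y_c = 2261333.33 / 30000.00 = 75.38 mm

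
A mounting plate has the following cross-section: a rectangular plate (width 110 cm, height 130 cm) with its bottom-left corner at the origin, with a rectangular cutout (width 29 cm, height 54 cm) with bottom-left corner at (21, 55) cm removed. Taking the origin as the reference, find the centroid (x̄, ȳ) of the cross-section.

plate: A = 110 × 130 = 14300.00, centroid at (55.00, 65.00).
hole: A = −(29 × 54) = -1566.00, centroid at (35.50, 82.00).
ΣA = 12734.00 cm², ΣAx̄ = 730907.00 cm³, ΣAȳ = 801088.00 cm³.
x̄ = 730907.00/12734.00 = 57.40 cm; ȳ = 801088.00/12734.00 = 62.91 cm.

x̄ = 57.40 cm, ȳ = 62.91 cm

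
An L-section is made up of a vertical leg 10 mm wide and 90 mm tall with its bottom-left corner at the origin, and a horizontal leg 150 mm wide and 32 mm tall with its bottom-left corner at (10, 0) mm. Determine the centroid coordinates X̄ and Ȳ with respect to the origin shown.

vertical leg: A = 10 × 90 = 900.00, centroid at (5.00, 45.00).
horizontal leg: A = 150 × 32 = 4800.00, centroid at (85.00, 16.00).
ΣA = 5700.00 mm²
ΣAX̄ = (900.00)(5.00) + (4800.00)(85.00) = 412500.00 mm³
ΣAȲ = (900.00)(45.00) + (4800.00)(16.00) = 117300.00 mm³
X̄ = 412500.00 / 5700.00 = 72.37 mm
Ȳ = 117300.00 / 5700.00 = 20.58 mm

X̄ = 72.37 mm, Ȳ = 20.58 mm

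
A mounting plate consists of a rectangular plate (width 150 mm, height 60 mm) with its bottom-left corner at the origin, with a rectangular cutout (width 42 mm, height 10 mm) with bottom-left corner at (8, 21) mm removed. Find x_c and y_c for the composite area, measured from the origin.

x_c = 77.25 mm, y_c = 30.20 mm

plate: A = 150 × 60 = 9000.00, centroid at (75.00, 30.00).
hole: A = −(42 × 10) = -420.00, centroid at (29.00, 26.00).
ΣA = 8580.00 mm²
ΣAx_c = (9000.00)(75.00) + (-420.00)(29.00) = 662820.00 mm³
ΣAy_c = (9000.00)(30.00) + (-420.00)(26.00) = 259080.00 mm³
x_c = 662820.00 / 8580.00 = 77.25 mm
y_c = 259080.00 / 8580.00 = 30.20 mm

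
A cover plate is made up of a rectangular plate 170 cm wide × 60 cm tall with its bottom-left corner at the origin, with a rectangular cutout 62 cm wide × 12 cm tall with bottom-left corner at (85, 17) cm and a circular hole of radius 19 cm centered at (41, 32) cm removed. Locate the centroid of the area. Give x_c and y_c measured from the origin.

Part | A | x̄ᵢ | ȳᵢ | A·x̄ᵢ | A·ȳᵢ
plate | 10200.00 | 85.00 | 30.00 | 867000.00 | 306000.00
hole 1 | -744.00 | 116.00 | 23.00 | -86304.00 | -17112.00
hole 2 | -1134.11 | 41.00 | 32.00 | -46498.71 | -36291.68
Σ | 8321.89 |  |  | 734197.29 | 252596.32
x_c = 734197.29 / 8321.89 = 88.22 cm
y_c = 252596.32 / 8321.89 = 30.35 cm

x_c = 88.22 cm, y_c = 30.35 cm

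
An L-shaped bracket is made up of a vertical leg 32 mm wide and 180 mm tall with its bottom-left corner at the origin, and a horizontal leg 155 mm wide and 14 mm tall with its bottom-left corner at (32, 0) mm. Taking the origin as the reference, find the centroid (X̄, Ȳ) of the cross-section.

vertical leg: A = 32 × 180 = 5760.00, centroid at (16.00, 90.00).
horizontal leg: A = 155 × 14 = 2170.00, centroid at (109.50, 7.00).
ΣA = 7930.00 mm², ΣAX̄ = 329775.00 mm³, ΣAȲ = 533590.00 mm³.
X̄ = 329775.00/7930.00 = 41.59 mm; Ȳ = 533590.00/7930.00 = 67.29 mm.

X̄ = 41.59 mm, Ȳ = 67.29 mm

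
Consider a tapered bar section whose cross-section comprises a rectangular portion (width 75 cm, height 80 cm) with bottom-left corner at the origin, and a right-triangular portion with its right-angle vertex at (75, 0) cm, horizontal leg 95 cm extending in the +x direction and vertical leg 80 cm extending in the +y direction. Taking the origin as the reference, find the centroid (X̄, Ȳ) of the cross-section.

rectangular portion: A = 75 × 80 = 6000.00, centroid at (37.50, 40.00).
triangular portion: A = ½·95·80 = 3800.00, centroid at (106.67, 26.67).
ΣA = 9800.00 cm², ΣAX̄ = 630333.33 cm³, ΣAȲ = 341333.33 cm³.
X̄ = 630333.33/9800.00 = 64.32 cm; Ȳ = 341333.33/9800.00 = 34.83 cm.

X̄ = 64.32 cm, Ȳ = 34.83 cm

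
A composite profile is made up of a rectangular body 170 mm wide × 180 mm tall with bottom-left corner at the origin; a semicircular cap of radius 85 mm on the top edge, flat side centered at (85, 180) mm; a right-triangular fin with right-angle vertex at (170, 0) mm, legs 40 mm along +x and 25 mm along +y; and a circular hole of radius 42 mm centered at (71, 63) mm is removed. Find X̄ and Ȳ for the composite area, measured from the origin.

X̄ = 88.43 mm, Ȳ = 131.72 mm

Part | A | x̄ᵢ | ȳᵢ | A·x̄ᵢ | A·ȳᵢ
rectangular body | 30600.00 | 85.00 | 90.00 | 2601000.00 | 2754000.00
semicircular top | 11349.00 | 85.00 | 216.08 | 964665.29 | 2452237.29
triangular fin | 500.00 | 183.33 | 8.33 | 91666.67 | 4166.67
hole | -5541.77 | 71.00 | 63.00 | -393465.63 | -349131.47
Σ | 36907.23 |  |  | 3263866.33 | 4861272.48
X̄ = 3263866.33 / 36907.23 = 88.43 mm
Ȳ = 4861272.48 / 36907.23 = 131.72 mm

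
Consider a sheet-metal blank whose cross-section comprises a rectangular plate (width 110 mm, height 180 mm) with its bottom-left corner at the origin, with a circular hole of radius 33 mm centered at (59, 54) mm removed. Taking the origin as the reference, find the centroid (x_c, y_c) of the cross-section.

Part | A | x̄ᵢ | ȳᵢ | A·x̄ᵢ | A·ȳᵢ
plate | 19800.00 | 55.00 | 90.00 | 1089000.00 | 1782000.00
hole | -3421.19 | 59.00 | 54.00 | -201850.47 | -184744.50
Σ | 16378.81 |  |  | 887149.53 | 1597255.50
x_c = 887149.53 / 16378.81 = 54.16 mm
y_c = 1597255.50 / 16378.81 = 97.52 mm

x_c = 54.16 mm, y_c = 97.52 mm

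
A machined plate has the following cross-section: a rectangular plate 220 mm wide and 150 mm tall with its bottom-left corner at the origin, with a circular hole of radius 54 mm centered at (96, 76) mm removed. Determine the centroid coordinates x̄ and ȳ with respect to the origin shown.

x̄ = 115.38 mm, ȳ = 74.62 mm

Part | A | x̄ᵢ | ȳᵢ | A·x̄ᵢ | A·ȳᵢ
plate | 33000.00 | 110.00 | 75.00 | 3630000.00 | 2475000.00
hole | -9160.88 | 96.00 | 76.00 | -879444.88 | -696227.20
Σ | 23839.12 |  |  | 2750555.12 | 1778772.80
x̄ = 2750555.12 / 23839.12 = 115.38 mm
ȳ = 1778772.80 / 23839.12 = 74.62 mm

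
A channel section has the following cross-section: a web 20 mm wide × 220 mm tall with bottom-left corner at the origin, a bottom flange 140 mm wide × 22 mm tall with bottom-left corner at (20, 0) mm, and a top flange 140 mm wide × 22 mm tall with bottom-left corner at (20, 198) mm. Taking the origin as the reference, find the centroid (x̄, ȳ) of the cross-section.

x̄ = 56.67 mm, ȳ = 110.00 mm

web: A = 20 × 220 = 4400.00, centroid at (10.00, 110.00).
bottom flange: A = 140 × 22 = 3080.00, centroid at (90.00, 11.00).
top flange: A = 140 × 22 = 3080.00, centroid at (90.00, 209.00).
ΣA = 10560.00 mm², ΣAx̄ = 598400.00 mm³, ΣAȳ = 1161600.00 mm³.
x̄ = 598400.00/10560.00 = 56.67 mm; ȳ = 1161600.00/10560.00 = 110.00 mm.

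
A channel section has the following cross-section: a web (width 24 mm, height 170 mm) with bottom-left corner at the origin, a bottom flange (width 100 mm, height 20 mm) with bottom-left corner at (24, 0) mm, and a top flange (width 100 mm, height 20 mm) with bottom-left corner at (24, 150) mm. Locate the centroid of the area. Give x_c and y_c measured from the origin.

web: A = 24 × 170 = 4080.00, centroid at (12.00, 85.00).
bottom flange: A = 100 × 20 = 2000.00, centroid at (74.00, 10.00).
top flange: A = 100 × 20 = 2000.00, centroid at (74.00, 160.00).
ΣA = 8080.00 mm², ΣAx_c = 344960.00 mm³, ΣAy_c = 686800.00 mm³.
x_c = 344960.00/8080.00 = 42.69 mm; y_c = 686800.00/8080.00 = 85.00 mm.

x_c = 42.69 mm, y_c = 85.00 mm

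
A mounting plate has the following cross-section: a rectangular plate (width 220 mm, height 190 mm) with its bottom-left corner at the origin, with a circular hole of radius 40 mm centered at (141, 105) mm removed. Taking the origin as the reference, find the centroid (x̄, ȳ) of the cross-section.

plate: A = 220 × 190 = 41800.00, centroid at (110.00, 95.00).
hole: A = −π·40² = -5026.55, centroid at (141.00, 105.00).
ΣA = 36773.45 mm²
ΣAx̄ = (41800.00)(110.00) + (-5026.55)(141.00) = 3889256.70 mm³
ΣAȳ = (41800.00)(95.00) + (-5026.55)(105.00) = 3443212.43 mm³
x̄ = 3889256.70 / 36773.45 = 105.76 mm
ȳ = 3443212.43 / 36773.45 = 93.63 mm

x̄ = 105.76 mm, ȳ = 93.63 mm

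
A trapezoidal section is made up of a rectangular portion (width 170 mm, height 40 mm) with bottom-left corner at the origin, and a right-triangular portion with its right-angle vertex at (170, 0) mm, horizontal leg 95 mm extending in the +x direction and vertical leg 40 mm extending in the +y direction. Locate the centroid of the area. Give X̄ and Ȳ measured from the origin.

Part | A | x̄ᵢ | ȳᵢ | A·x̄ᵢ | A·ȳᵢ
rectangular portion | 6800.00 | 85.00 | 20.00 | 578000.00 | 136000.00
triangular portion | 1900.00 | 201.67 | 13.33 | 383166.67 | 25333.33
Σ | 8700.00 |  |  | 961166.67 | 161333.33
X̄ = 961166.67 / 8700.00 = 110.48 mm
Ȳ = 161333.33 / 8700.00 = 18.54 mm

X̄ = 110.48 mm, Ȳ = 18.54 mm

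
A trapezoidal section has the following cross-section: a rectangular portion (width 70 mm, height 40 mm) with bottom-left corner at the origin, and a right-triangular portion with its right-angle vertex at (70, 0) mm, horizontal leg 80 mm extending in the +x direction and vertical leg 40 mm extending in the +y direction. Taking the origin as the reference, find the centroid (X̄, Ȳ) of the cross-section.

X̄ = 57.42 mm, Ȳ = 17.58 mm

rectangular portion: A = 70 × 40 = 2800.00, centroid at (35.00, 20.00).
triangular portion: A = ½·80·40 = 1600.00, centroid at (96.67, 13.33).
ΣA = 4400.00 mm², ΣAX̄ = 252666.67 mm³, ΣAȲ = 77333.33 mm³.
X̄ = 252666.67/4400.00 = 57.42 mm; Ȳ = 77333.33/4400.00 = 17.58 mm.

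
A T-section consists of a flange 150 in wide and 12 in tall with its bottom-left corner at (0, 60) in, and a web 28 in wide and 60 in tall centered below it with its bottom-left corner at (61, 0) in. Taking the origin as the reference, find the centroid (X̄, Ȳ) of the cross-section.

web: A = 28 × 60 = 1680.00, centroid at (75.00, 30.00).
flange: A = 150 × 12 = 1800.00, centroid at (75.00, 66.00).
ΣA = 3480.00 in²
ΣAX̄ = (1680.00)(75.00) + (1800.00)(75.00) = 261000.00 in³
ΣAȲ = (1680.00)(30.00) + (1800.00)(66.00) = 169200.00 in³
X̄ = 261000.00 / 3480.00 = 75.00 in
Ȳ = 169200.00 / 3480.00 = 48.62 in

X̄ = 75.00 in, Ȳ = 48.62 in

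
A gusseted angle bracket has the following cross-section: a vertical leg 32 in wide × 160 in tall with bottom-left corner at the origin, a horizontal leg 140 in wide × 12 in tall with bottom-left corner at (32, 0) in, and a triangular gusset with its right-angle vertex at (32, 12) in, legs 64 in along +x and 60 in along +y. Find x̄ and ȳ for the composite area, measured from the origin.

vertical leg: A = 32 × 160 = 5120.00, centroid at (16.00, 80.00).
horizontal leg: A = 140 × 12 = 1680.00, centroid at (102.00, 6.00).
gusset: A = ½·64·60 = 1920.00, centroid at (53.33, 32.00).
ΣA = 8720.00 in²
ΣAx̄ = (5120.00)(16.00) + (1680.00)(102.00) + (1920.00)(53.33) = 355680.00 in³
ΣAȳ = (5120.00)(80.00) + (1680.00)(6.00) + (1920.00)(32.00) = 481120.00 in³
x̄ = 355680.00 / 8720.00 = 40.79 in
ȳ = 481120.00 / 8720.00 = 55.17 in

x̄ = 40.79 in, ȳ = 55.17 in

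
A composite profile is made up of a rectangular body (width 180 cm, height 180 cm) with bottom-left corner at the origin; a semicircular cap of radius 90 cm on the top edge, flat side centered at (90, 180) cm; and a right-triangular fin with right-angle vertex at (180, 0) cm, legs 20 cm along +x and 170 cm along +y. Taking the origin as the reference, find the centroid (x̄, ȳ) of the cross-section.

Part | A | x̄ᵢ | ȳᵢ | A·x̄ᵢ | A·ȳᵢ
rectangular body | 32400.00 | 90.00 | 90.00 | 2916000.00 | 2916000.00
semicircular top | 12723.45 | 90.00 | 218.20 | 1145110.52 | 2776221.04
triangular fin | 1700.00 | 186.67 | 56.67 | 317333.33 | 96333.33
Σ | 46823.45 |  |  | 4378443.86 | 5788554.38
x̄ = 4378443.86 / 46823.45 = 93.51 cm
ȳ = 5788554.38 / 46823.45 = 123.63 cm

x̄ = 93.51 cm, ȳ = 123.63 cm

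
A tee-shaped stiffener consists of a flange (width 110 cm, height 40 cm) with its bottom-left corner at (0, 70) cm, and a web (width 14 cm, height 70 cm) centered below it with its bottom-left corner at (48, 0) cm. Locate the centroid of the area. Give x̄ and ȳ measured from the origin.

web: A = 14 × 70 = 980.00, centroid at (55.00, 35.00).
flange: A = 110 × 40 = 4400.00, centroid at (55.00, 90.00).
ΣA = 5380.00 cm², ΣAx̄ = 295900.00 cm³, ΣAȳ = 430300.00 cm³.
x̄ = 295900.00/5380.00 = 55.00 cm; ȳ = 430300.00/5380.00 = 79.98 cm.

x̄ = 55.00 cm, ȳ = 79.98 cm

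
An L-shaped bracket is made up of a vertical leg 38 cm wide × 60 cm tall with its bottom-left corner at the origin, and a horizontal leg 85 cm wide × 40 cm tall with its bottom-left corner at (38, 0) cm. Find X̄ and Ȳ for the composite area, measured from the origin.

X̄ = 55.81 cm, Ȳ = 24.01 cm

vertical leg: A = 38 × 60 = 2280.00, centroid at (19.00, 30.00).
horizontal leg: A = 85 × 40 = 3400.00, centroid at (80.50, 20.00).
ΣA = 5680.00 cm², ΣAX̄ = 317020.00 cm³, ΣAȲ = 136400.00 cm³.
X̄ = 317020.00/5680.00 = 55.81 cm; Ȳ = 136400.00/5680.00 = 24.01 cm.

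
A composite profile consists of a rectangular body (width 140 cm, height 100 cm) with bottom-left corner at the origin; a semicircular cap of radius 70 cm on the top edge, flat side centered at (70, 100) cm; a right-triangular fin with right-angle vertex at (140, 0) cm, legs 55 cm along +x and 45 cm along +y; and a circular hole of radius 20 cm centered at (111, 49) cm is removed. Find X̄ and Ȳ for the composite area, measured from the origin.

X̄ = 72.67 cm, Ȳ = 76.36 cm

rectangular body: A = 140 × 100 = 14000.00, centroid at (70.00, 50.00).
semicircular top: A = ½π·70² = 7696.90, centroid at (70.00, 129.71).
triangular fin: A = ½·55·45 = 1237.50, centroid at (158.33, 15.00).
hole: A = −π·20² = -1256.64, centroid at (111.00, 49.00).
ΣA = 21677.76 cm², ΣAX̄ = 1575233.93 cm³, ΣAȲ = 1655344.15 cm³.
X̄ = 1575233.93/21677.76 = 72.67 cm; Ȳ = 1655344.15/21677.76 = 76.36 cm.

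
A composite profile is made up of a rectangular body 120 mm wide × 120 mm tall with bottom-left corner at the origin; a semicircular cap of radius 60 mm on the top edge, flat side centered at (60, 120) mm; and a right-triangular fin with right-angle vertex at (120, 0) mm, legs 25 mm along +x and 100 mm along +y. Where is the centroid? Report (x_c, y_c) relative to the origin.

rectangular body: A = 120 × 120 = 14400.00, centroid at (60.00, 60.00).
semicircular top: A = ½π·60² = 5654.87, centroid at (60.00, 145.46).
triangular fin: A = ½·25·100 = 1250.00, centroid at (128.33, 33.33).
ΣA = 21304.87 mm²
ΣAx_c = (14400.00)(60.00) + (5654.87)(60.00) + (1250.00)(128.33) = 1363708.67 mm³
ΣAy_c = (14400.00)(60.00) + (5654.87)(145.46) + (1250.00)(33.33) = 1728250.68 mm³
x_c = 1363708.67 / 21304.87 = 64.01 mm
y_c = 1728250.68 / 21304.87 = 81.12 mm

x_c = 64.01 mm, y_c = 81.12 mm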